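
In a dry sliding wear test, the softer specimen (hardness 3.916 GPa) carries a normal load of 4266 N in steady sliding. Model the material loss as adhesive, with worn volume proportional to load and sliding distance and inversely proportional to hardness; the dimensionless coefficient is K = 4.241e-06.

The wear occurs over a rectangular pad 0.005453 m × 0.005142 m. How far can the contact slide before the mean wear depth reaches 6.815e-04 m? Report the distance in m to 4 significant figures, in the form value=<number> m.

value=4136 m

Shown intermediates are rounded, and all arithmetic keeps full float precision, and a single final rounding: four significant digits.
Hardness H = 3.916 GPa = 3.916e+09 Pa.
Contact area A = 0.005453 m × 0.005142 m = 2.804e-05 m².
Collected in SI base units: W = 4266 N, H = 3.916e+09 Pa, K = 4.241e-06.
Wearable volume V_lim = h_lim·A = 6.815e-04 · 2.804e-05 = 1.911e-08 m³.
Thus life L = V_lim·H/(K·W) = 1.911e-08 · 3.916e+09 / (4.241e-06 · 4266) = 4136 m.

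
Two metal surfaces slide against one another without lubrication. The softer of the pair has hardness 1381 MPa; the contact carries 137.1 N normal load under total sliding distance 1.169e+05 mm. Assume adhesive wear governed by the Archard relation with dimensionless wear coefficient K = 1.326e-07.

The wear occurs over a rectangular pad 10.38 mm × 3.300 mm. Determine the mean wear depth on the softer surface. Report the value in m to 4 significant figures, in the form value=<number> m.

Intermediate values appear rounded, and the computation maintains full float precision. Rounded once at the end, at 4 significant digits.
Convert: Distance covered L = 1.169e+05 mm = 116.9 m.
Convert: Hardness H = 1381 MPa = 1.381e+09 Pa.
Convert: Pad sides 10.38 mm × 3.300 mm = 0.01038 m × 0.003300 m. Contact area A = 0.01038 m × 0.003300 m = 3.425e-05 m².
SI base units throughout: W = 137.1 N, H = 1.381e+09 Pa, K = 1.326e-07.
Volume removed: V = K·W·L/H = 1.326e-07 · 137.1 · 116.9 / 1.381e+09 = 1.539e-12 m³.
Wear depth h = V/A = 1.539e-12 / 3.425e-05 = 4.493e-08 m.

value=4.493e-08 m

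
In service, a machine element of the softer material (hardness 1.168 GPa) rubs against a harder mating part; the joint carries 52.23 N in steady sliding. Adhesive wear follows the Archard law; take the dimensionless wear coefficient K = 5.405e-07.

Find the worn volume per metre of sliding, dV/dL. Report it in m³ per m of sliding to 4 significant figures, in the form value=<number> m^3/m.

Printed values are rounded, and the algebra runs at exact precision; rounded just once: four significant digits.
Convert: Hardness H = 1.168 GPa = 1.168e+09 Pa.
Expressed in SI base units: W = 52.23 N, H = 1.168e+09 Pa, K = 5.405e-07.
Rate of wear dV/dL = K·W/H, per unit distance: 5.405e-07 · 52.23 / 1.168e+09 = 2.417e-14 m³/m.

value=2.417e-14 m^3/m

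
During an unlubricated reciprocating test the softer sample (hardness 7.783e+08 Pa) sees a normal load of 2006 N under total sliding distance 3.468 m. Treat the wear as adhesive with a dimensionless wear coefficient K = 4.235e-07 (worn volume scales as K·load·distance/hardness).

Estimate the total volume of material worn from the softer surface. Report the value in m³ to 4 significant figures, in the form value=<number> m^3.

The intermediates are displayed rounded — all arithmetic holds exact precision, and rounded just once: 4 significant figures.
Restated in SI base units: W = 2006 N, H = 7.783e+08 Pa, K = 4.235e-07.
The Archard volume V = K·W·L/H = 4.235e-07 · 2006 · 3.468 / 7.783e+08 = 3.785e-12 m³.

value=3.785e-12 m^3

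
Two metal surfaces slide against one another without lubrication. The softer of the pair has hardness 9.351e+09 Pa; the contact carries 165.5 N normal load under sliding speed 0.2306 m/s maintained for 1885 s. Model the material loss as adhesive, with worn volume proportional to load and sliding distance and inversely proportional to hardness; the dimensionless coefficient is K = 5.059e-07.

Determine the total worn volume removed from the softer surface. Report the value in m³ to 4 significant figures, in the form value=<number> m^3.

The intermediates are displayed rounded, and each operation keeps exact precision — rounded once at the end: four significant figures.
Convert: Sliding distance L = v·t = 0.2306 m/s × 1885 s = 434.7 m.
In SI base units: W = 165.5 N, H = 9.351e+09 Pa, K = 5.059e-07.
Wear volume V = K·W·L/H = 5.059e-07 · 165.5 · 434.7 / 9.351e+09 = 3.892e-12 m³.

value=3.892e-12 m^3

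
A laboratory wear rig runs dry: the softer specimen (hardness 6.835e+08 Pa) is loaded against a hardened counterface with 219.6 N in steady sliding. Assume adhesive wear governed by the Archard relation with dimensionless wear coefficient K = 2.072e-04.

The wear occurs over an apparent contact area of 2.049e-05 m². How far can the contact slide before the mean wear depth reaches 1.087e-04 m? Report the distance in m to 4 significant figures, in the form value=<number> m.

value=33.46 m

Each operation runs at full float precision. Intermediate values are printed rounded; rounded once at the end to four significant digits.
Restated in SI base units: W = 219.6 N, H = 6.835e+08 Pa, K = 2.072e-04.
At the depth limit, V_lim = h_lim·A = 1.087e-04 · 2.049e-05 = 2.227e-09 m³.
Sliding life L = V_lim·H/(K·W) = 2.227e-09 · 6.835e+08 / (2.072e-04 · 219.6) = 33.46 m.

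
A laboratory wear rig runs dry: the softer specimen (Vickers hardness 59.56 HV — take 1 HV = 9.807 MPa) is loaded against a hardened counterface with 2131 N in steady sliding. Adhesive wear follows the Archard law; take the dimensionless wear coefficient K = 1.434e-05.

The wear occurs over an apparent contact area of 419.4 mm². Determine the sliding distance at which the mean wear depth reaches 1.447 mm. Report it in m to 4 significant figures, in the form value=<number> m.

Intermediates appear rounded; the computation carries full float precision, and a lone final rounding to 4 significant figures.
Hardness H = 59.56 HV × 9.807 MPa/HV = 584.1 MPa = 5.841e+08 Pa.
Contact area A = 419.4 mm² = 4.194e-04 m².
Depth limit h_lim = 1.447 mm = 0.001447 m.
In SI base units: W = 2131 N, H = 5.841e+08 Pa, K = 1.434e-05.
Allowed volume V_lim = h_lim·A = 0.001447 · 4.194e-04 = 6.069e-07 m³.
So the life L = V_lim·H/(K·W) = 6.069e-07 · 5.841e+08 / (1.434e-05 · 2131) = 1.160e+04 m.

value=1.160e+04 m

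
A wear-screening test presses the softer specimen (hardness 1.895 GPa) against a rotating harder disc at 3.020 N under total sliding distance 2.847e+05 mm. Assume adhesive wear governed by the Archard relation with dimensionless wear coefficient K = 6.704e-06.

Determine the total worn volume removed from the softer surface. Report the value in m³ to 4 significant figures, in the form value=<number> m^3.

value=3.042e-12 m^3

Every step runs at exact precision — quoted intermediates are rounded; rounded once at the end: four significant figures.
Convert: The distance L = 2.847e+05 mm = 284.7 m.
Convert: Hardness H = 1.895 GPa = 1.895e+09 Pa.
Collected in SI base units: W = 3.020 N, H = 1.895e+09 Pa, K = 6.704e-06.
Wear volume V = K·W·L/H = 6.704e-06 · 3.020 · 284.7 / 1.895e+09 = 3.042e-12 m³.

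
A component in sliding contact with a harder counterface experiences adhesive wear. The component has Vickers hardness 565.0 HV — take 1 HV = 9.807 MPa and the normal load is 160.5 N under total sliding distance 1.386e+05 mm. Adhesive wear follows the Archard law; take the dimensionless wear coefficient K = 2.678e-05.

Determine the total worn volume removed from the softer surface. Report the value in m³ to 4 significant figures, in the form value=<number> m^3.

value=1.075e-10 m^3

The algebra maintains full precision. Shown intermediates are rounded; rounded once at the end to 4 significant digits.
Distance L = 1.386e+05 mm = 138.6 m.
Hardness H = 565.0 HV × 9.807 MPa/HV = 5541 MPa = 5.541e+09 Pa.
As SI base values: W = 160.5 N, H = 5.541e+09 Pa, K = 2.678e-05.
Wear volume V = K·W·L/H = 2.678e-05 · 160.5 · 138.6 / 5.541e+09 = 1.075e-10 m³.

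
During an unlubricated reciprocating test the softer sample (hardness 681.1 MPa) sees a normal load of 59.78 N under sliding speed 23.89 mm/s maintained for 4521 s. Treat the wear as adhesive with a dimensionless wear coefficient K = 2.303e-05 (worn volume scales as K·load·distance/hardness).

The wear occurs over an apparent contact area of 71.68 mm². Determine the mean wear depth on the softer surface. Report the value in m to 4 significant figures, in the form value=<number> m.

value=3.046e-06 m

The algebra carries full precision. The intermediates are shown rounded; a single final rounding, at 4 significant digits.
Sliding speed v = 23.89 mm/s = 0.02389 m/s. Distance L = v·t = 0.02389 m/s × 4521 s = 108.0 m.
Hardness H = 681.1 MPa = 6.811e+08 Pa.
Contact area A = 71.68 mm² = 7.168e-05 m².
Collected in SI base units: W = 59.78 N, H = 6.811e+08 Pa, K = 2.303e-05.
By Archard's law, V = K·W·L/H = 2.303e-05 · 59.78 · 108.0 / 6.811e+08 = 2.183e-10 m³.
Mean wear depth h = V/A = 2.183e-10 / 7.168e-05 = 3.046e-06 m.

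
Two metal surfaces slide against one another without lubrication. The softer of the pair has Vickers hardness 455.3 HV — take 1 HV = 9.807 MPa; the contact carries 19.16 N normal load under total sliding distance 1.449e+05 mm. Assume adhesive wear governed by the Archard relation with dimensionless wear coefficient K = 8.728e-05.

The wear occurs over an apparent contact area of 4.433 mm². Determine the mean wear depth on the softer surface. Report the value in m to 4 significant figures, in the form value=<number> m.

value=1.224e-05 m

The intermediates appear rounded, and the computation holds exact precision, and rounded just once, at 4 significant digits.
Distance covered L = 1.449e+05 mm = 144.9 m.
Hardness H = 455.3 HV × 9.807 MPa/HV = 4465 MPa = 4.465e+09 Pa.
Contact area A = 4.433 mm² = 4.433e-06 m².
In SI base units: W = 19.16 N, H = 4.465e+09 Pa, K = 8.728e-05.
The Archard volume V = K·W·L/H = 8.728e-05 · 19.16 · 144.9 / 4.465e+09 = 5.427e-11 m³.
Depth of wear h = V/A = 5.427e-11 / 4.433e-06 = 1.224e-05 m.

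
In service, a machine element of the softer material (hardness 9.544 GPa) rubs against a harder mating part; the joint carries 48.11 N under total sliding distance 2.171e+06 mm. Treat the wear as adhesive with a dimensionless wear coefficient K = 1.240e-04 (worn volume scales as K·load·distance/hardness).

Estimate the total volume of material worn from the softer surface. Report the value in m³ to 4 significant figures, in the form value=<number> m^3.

value=1.357e-09 m^3

Intermediate values are displayed rounded; every step carries exact precision, and one final rounding to four significant figures.
Convert: Sliding distance L = 2.171e+06 mm = 2171 m.
Convert: Hardness H = 9.544 GPa = 9.544e+09 Pa.
As SI base values: W = 48.11 N, H = 9.544e+09 Pa, K = 1.240e-04.
Wear volume V = K·W·L/H = 1.240e-04 · 48.11 · 2171 / 9.544e+09 = 1.357e-09 m³.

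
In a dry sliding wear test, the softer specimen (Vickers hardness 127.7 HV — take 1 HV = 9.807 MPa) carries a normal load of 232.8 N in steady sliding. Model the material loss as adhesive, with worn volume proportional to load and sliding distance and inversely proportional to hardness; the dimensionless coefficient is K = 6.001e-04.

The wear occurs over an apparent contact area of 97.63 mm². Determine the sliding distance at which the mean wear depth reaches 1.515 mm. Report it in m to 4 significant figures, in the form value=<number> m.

value=1326 m

The algebra holds exact precision. Intermediates are printed rounded — one last rounding, at four significant digits.
Hardness H = 127.7 HV × 9.807 MPa/HV = 1252 MPa = 1.252e+09 Pa.
Contact area A = 97.63 mm² = 9.763e-05 m².
Depth limit h_lim = 1.515 mm = 0.001515 m.
In SI base units, W = 232.8 N, H = 1.252e+09 Pa, K = 6.001e-04.
Volume at the limit: V_lim = h_lim·A = 0.001515 · 9.763e-05 = 1.479e-07 m³.
Life L = V_lim·H/(K·W) = 1.479e-07 · 1.252e+09 / (6.001e-04 · 232.8) = 1326 m.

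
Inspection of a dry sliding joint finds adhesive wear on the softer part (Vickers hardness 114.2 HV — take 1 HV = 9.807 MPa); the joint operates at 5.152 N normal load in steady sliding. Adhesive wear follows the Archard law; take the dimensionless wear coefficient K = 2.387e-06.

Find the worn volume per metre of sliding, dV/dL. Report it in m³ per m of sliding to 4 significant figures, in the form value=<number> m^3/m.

Shown intermediates are rounded — the algebra keeps full precision; one final rounding: four significant figures.
Hardness H = 114.2 HV × 9.807 MPa/HV = 1120 MPa = 1.120e+09 Pa.
Expressed in SI base units: W = 5.152 N, H = 1.120e+09 Pa, K = 2.387e-06.
Wear rate dV/dL = K·W/H, so: 2.387e-06 · 5.152 / 1.120e+09 = 1.098e-14 m³/m.

value=1.098e-14 m^3/m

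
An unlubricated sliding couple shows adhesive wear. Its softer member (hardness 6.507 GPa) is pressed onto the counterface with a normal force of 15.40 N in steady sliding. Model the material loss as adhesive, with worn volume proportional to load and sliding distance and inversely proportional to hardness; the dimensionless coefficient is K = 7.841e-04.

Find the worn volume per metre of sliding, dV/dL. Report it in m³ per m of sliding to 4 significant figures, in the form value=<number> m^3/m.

Intermediate values are shown rounded; every step holds full precision, and rounded once at the end to 4 significant digits.
Convert: Hardness H = 6.507 GPa = 6.507e+09 Pa.
SI base units throughout: W = 15.40 N, H = 6.507e+09 Pa, K = 7.841e-04.
Rate of wear dV/dL = K·W/H: 7.841e-04 · 15.40 / 6.507e+09 = 1.856e-12 m³/m.

value=1.856e-12 m^3/m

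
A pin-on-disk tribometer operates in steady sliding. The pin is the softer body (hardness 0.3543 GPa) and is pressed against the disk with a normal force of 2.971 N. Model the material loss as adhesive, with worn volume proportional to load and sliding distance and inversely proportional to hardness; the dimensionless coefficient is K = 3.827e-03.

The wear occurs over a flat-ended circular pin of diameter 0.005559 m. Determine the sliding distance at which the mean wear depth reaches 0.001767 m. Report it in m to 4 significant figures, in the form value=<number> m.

value=1336 m

Each operation keeps full float precision; intermediate values appear rounded — a single final rounding: 4 significant figures.
Hardness H = 0.3543 GPa = 3.543e+08 Pa.
Contact area A = π·d²/4 = π·(0.005559 m)²/4 = 2.427e-05 m².
Expressed in SI base units: W = 2.971 N, H = 3.543e+08 Pa, K = 3.827e-03.
At the depth limit, V_lim = h_lim·A = 0.001767 · 2.427e-05 = 4.289e-08 m³.
Sliding life L = V_lim·H/(K·W) = 4.289e-08 · 3.543e+08 / (3.827e-03 · 2.971) = 1336 m.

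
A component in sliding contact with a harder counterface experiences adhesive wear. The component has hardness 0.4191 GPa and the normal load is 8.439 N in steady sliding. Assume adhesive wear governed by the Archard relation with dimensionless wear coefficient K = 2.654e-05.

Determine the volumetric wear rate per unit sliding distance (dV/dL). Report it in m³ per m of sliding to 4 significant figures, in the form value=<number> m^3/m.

Intermediates appear rounded. Every step runs at exact precision; one final rounding, at four significant digits.
Hardness H = 0.4191 GPa = 4.191e+08 Pa.
SI base units throughout: W = 8.439 N, H = 4.191e+08 Pa, K = 2.654e-05.
Rate of wear dV/dL = K·W/H (independent of L): 2.654e-05 · 8.439 / 4.191e+08 = 5.344e-13 m³/m.

value=5.344e-13 m^3/m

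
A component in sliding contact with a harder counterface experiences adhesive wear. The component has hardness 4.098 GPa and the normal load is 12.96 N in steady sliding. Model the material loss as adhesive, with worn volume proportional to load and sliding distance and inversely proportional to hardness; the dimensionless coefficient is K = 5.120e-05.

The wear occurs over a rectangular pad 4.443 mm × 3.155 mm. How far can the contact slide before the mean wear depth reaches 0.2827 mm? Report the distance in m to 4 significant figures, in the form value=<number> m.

The intermediates are printed rounded, and all working math keeps full precision. Rounded once at the end, at 4 significant figures.
Convert: Hardness H = 4.098 GPa = 4.098e+09 Pa.
Convert: Pad sides 4.443 mm × 3.155 mm = 0.004443 m × 0.003155 m. Contact area A = 0.004443 m × 0.003155 m = 1.402e-05 m².
Convert: Depth limit h_lim = 0.2827 mm = 2.827e-04 m.
In SI base units, W = 12.96 N, H = 4.098e+09 Pa, K = 5.120e-05.
Limit volume V_lim = h_lim·A = 2.827e-04 · 1.402e-05 = 3.963e-09 m³.
Life L = V_lim·H/(K·W) = 3.963e-09 · 4.098e+09 / (5.120e-05 · 12.96) = 2.447e+04 m.

value=2.447e+04 m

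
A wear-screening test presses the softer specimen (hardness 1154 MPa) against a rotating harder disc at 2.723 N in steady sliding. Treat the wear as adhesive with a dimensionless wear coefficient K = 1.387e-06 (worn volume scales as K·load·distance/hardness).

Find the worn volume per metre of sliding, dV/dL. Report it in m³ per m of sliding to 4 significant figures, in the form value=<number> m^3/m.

The computation maintains full float precision, and the intermediates are shown rounded; rounded just once: four significant figures.
Convert: Hardness H = 1154 MPa = 1.154e+09 Pa.
In SI base units: W = 2.723 N, H = 1.154e+09 Pa, K = 1.387e-06.
The wear rate dV/dL = K·W/H — distance-free: 1.387e-06 · 2.723 / 1.154e+09 = 3.273e-15 m³/m.

value=3.273e-15 m^3/m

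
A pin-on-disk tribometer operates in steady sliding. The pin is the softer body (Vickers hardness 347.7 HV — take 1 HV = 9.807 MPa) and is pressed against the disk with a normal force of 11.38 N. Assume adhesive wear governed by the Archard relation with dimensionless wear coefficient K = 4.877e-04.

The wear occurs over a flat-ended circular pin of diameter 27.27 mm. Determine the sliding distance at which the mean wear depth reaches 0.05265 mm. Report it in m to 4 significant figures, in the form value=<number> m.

value=1.889e+04 m

Intermediates are shown rounded — the computation keeps full precision, and one last rounding: 4 significant digits.
Hardness H = 347.7 HV × 9.807 MPa/HV = 3410 MPa = 3.410e+09 Pa.
Pin diameter d = 27.27 mm = 0.02727 m. Contact area A = π·d²/4 = π·(0.02727 m)²/4 = 5.841e-04 m².
Depth limit h_lim = 0.05265 mm = 5.265e-05 m.
In SI base units, W = 11.38 N, H = 3.410e+09 Pa, K = 4.877e-04.
Wearable volume V_lim = h_lim·A = 5.265e-05 · 5.841e-04 = 3.075e-08 m³.
Life L = V_lim·H/(K·W) = 3.075e-08 · 3.410e+09 / (4.877e-04 · 11.38) = 1.889e+04 m.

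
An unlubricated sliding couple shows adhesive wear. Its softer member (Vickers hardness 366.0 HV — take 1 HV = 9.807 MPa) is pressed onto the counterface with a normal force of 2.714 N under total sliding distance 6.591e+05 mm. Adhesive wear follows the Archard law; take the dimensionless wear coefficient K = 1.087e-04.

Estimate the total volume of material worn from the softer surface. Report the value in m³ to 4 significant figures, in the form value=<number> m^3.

Intermediates are shown rounded; all arithmetic runs at full precision. Rounded once at the end to 4 significant figures.
The distance L = 6.591e+05 mm = 659.1 m.
Hardness H = 366.0 HV × 9.807 MPa/HV = 3589 MPa = 3.589e+09 Pa.
In SI base units: W = 2.714 N, H = 3.589e+09 Pa, K = 1.087e-04.
Archard relation: V = K·W·L/H = 1.087e-04 · 2.714 · 659.1 / 3.589e+09 = 5.417e-11 m³.

value=5.417e-11 m^3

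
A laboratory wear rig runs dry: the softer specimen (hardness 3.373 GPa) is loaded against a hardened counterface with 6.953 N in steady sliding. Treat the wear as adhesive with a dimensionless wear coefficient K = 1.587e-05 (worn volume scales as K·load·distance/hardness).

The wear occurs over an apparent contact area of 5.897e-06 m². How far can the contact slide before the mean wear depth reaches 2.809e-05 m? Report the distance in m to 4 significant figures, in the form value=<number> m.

The computation runs at exact precision — the intermediates are displayed rounded, and rounded just once: four significant digits.
Hardness H = 3.373 GPa = 3.373e+09 Pa.
Expressed in SI base units: W = 6.953 N, H = 3.373e+09 Pa, K = 1.587e-05.
Wearable volume V_lim = h_lim·A = 2.809e-05 · 5.897e-06 = 1.656e-10 m³.
Thus life L = V_lim·H/(K·W) = 1.656e-10 · 3.373e+09 / (1.587e-05 · 6.953) = 5063 m.

value=5063 m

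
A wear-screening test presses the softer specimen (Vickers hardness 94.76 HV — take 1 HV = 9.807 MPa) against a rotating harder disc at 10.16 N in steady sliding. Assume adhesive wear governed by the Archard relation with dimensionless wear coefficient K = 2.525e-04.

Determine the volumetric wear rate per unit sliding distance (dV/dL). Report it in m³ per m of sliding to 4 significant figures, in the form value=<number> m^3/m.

The algebra keeps exact precision, and intermediate values are shown rounded, and one last rounding: four significant figures.
Convert: Hardness H = 94.76 HV × 9.807 MPa/HV = 929.3 MPa = 9.293e+08 Pa.
Restated in SI base units: W = 10.16 N, H = 9.293e+08 Pa, K = 2.525e-04.
Rate of wear dV/dL = K·W/H: 2.525e-04 · 10.16 / 9.293e+08 = 2.761e-12 m³/m.

value=2.761e-12 m^3/m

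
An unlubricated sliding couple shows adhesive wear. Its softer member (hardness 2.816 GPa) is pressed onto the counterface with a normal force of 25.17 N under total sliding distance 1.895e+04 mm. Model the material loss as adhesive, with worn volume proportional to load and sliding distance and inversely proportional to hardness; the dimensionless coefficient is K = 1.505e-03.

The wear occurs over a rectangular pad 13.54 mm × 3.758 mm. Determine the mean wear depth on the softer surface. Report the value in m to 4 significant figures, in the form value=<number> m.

The computation runs at exact precision. Intermediate values are displayed rounded — one last rounding: 4 significant figures.
Convert: Sliding distance L = 1.895e+04 mm = 18.95 m.
Convert: Hardness H = 2.816 GPa = 2.816e+09 Pa.
Convert: Pad sides 13.54 mm × 3.758 mm = 0.01354 m × 0.003758 m. Contact area A = 0.01354 m × 0.003758 m = 5.088e-05 m².
Collected in SI base units: W = 25.17 N, H = 2.816e+09 Pa, K = 1.505e-03.
Wear volume V = K·W·L/H = 1.505e-03 · 25.17 · 18.95 / 2.816e+09 = 2.549e-10 m³.
Depth of wear h = V/A = 2.549e-10 / 5.088e-05 = 5.010e-06 m.

value=5.010e-06 m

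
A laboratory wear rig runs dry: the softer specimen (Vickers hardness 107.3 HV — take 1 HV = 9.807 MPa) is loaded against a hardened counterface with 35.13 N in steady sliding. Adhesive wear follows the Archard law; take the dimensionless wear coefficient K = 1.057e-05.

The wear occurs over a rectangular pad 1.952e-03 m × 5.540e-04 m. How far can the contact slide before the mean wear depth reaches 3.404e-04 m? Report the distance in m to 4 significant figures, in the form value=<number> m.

value=1043 m

Printed values are rounded — the computation keeps exact precision — a single final rounding: 4 significant digits.
Hardness H = 107.3 HV × 9.807 MPa/HV = 1052 MPa = 1.052e+09 Pa.
Contact area A = 1.952e-03 m × 5.540e-04 m = 1.081e-06 m².
Working in SI base units: W = 35.13 N, H = 1.052e+09 Pa, K = 1.057e-05.
Wearable volume V_lim = h_lim·A = 3.404e-04 · 1.081e-06 = 3.681e-10 m³.
Life L = V_lim·H/(K·W) = 3.681e-10 · 1.052e+09 / (1.057e-05 · 35.13) = 1043 m.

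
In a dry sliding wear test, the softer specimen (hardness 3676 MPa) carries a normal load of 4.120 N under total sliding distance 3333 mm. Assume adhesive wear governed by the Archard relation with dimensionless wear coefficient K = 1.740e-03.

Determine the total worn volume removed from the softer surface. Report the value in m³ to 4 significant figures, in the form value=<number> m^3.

value=6.500e-12 m^3

The computation keeps full float precision, and intermediates appear rounded; rounded just once to four significant digits.
Distance L = 3333 mm = 3.333 m.
Hardness H = 3676 MPa = 3.676e+09 Pa.
Expressed in SI base units: W = 4.120 N, H = 3.676e+09 Pa, K = 1.740e-03.
Apply Archard: V = K·W·L/H = 1.740e-03 · 4.120 · 3.333 / 3.676e+09 = 6.500e-12 m³.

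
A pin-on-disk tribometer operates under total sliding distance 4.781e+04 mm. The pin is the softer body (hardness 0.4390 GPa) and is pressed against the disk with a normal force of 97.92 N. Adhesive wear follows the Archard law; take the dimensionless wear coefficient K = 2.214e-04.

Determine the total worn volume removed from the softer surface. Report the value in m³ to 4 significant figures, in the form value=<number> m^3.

value=2.361e-09 m^3

The algebra keeps exact precision, and the intermediates are shown rounded. Rounded just once: 4 significant figures.
Convert: Path length L = 4.781e+04 mm = 47.81 m.
Convert: Hardness H = 0.4390 GPa = 4.390e+08 Pa.
Restated in SI base units: W = 97.92 N, H = 4.390e+08 Pa, K = 2.214e-04.
Archard volume V = K·W·L/H = 2.214e-04 · 97.92 · 47.81 / 4.390e+08 = 2.361e-09 m³.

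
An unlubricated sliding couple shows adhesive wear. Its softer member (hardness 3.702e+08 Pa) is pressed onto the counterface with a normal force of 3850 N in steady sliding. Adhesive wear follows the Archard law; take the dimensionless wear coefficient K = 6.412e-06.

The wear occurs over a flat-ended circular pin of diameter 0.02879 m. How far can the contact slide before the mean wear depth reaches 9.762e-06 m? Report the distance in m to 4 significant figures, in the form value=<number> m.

The intermediates are printed rounded. The computation carries exact precision, and one final rounding: four significant figures.
Contact area A = π·d²/4 = π·(0.02879 m)²/4 = 6.510e-04 m².
SI base units throughout: W = 3850 N, H = 3.702e+08 Pa, K = 6.412e-06.
At the depth limit, V_lim = h_lim·A = 9.762e-06 · 6.510e-04 = 6.355e-09 m³.
So the life L = V_lim·H/(K·W) = 6.355e-09 · 3.702e+08 / (6.412e-06 · 3850) = 95.30 m.

value=95.30 m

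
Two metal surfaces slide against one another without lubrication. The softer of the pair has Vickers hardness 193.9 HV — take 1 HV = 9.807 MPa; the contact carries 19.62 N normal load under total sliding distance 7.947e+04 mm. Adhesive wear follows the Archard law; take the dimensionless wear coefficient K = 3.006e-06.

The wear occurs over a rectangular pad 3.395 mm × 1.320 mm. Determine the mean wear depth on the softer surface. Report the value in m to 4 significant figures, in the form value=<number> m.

The computation maintains full float precision; the intermediates are displayed rounded, and rounded just once, at 4 significant digits.
Distance L = 7.947e+04 mm = 79.47 m.
Hardness H = 193.9 HV × 9.807 MPa/HV = 1902 MPa = 1.902e+09 Pa.
Pad sides 3.395 mm × 1.320 mm = 0.003395 m × 0.001320 m. Contact area A = 0.003395 m × 0.001320 m = 4.481e-06 m².
Restated in SI base units: W = 19.62 N, H = 1.902e+09 Pa, K = 3.006e-06.
Volume removed: V = K·W·L/H = 3.006e-06 · 19.62 · 79.47 / 1.902e+09 = 2.465e-12 m³.
Average depth h = V/A = 2.465e-12 / 4.481e-06 = 5.500e-07 m.

value=5.500e-07 m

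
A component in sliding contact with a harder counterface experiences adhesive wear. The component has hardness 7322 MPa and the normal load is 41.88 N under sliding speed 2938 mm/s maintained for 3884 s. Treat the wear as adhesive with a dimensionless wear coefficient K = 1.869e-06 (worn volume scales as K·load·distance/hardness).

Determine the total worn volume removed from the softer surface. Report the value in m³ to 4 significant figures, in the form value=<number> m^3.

value=1.220e-10 m^3

Each operation runs at exact precision, and intermediate values are shown rounded; a lone final rounding, at 4 significant figures.
Convert: Sliding speed v = 2938 mm/s = 2.938 m/s. Distance covered L = v·t = 2.938 m/s × 3884 s = 1.141e+04 m.
Convert: Hardness H = 7322 MPa = 7.322e+09 Pa.
Restated in SI base units: W = 41.88 N, H = 7.322e+09 Pa, K = 1.869e-06.
The Archard volume V = K·W·L/H = 1.869e-06 · 41.88 · 1.141e+04 / 7.322e+09 = 1.220e-10 m³.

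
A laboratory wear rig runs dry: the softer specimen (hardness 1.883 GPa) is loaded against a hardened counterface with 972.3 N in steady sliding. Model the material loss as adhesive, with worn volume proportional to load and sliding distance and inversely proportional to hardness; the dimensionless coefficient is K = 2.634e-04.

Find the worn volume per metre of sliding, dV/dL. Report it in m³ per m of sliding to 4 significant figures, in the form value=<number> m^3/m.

value=1.360e-10 m^3/m

Every step maintains full precision. Intermediates are printed rounded. Rounded once at the end: four significant figures.
Hardness H = 1.883 GPa = 1.883e+09 Pa.
Expressed in SI base units: W = 972.3 N, H = 1.883e+09 Pa, K = 2.634e-04.
Volumetric rate dV/dL = K·W/H — distance-free: 2.634e-04 · 972.3 / 1.883e+09 = 1.360e-10 m³/m.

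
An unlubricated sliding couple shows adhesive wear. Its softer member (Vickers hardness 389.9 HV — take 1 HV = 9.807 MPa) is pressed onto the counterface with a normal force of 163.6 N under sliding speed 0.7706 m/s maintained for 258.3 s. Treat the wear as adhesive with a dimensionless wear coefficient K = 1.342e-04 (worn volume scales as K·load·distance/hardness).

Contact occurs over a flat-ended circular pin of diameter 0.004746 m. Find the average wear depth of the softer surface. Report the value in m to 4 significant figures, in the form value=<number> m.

value=6.460e-05 m

The algebra runs at full precision, and printed values are rounded; one last rounding, at four significant figures.
Convert: Total distance L = v·t = 0.7706 m/s × 258.3 s = 199.0 m.
Convert: Hardness H = 389.9 HV × 9.807 MPa/HV = 3824 MPa = 3.824e+09 Pa.
Convert: Contact area A = π·d²/4 = π·(0.004746 m)²/4 = 1.769e-05 m².
Collected in SI base units: W = 163.6 N, H = 3.824e+09 Pa, K = 1.342e-04.
Wear volume V = K·W·L/H = 1.342e-04 · 163.6 · 199.0 / 3.824e+09 = 1.143e-09 m³.
Depth h = V/A = 1.143e-09 / 1.769e-05 = 6.460e-05 m.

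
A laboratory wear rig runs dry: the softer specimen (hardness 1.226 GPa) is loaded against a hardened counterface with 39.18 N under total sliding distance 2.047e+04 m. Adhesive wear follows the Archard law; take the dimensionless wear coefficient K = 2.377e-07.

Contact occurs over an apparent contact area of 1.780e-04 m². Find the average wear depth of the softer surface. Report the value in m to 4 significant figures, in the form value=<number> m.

Displayed values are rounded, and each operation maintains exact precision, and a lone final rounding, at 4 significant figures.
Hardness H = 1.226 GPa = 1.226e+09 Pa.
As SI base values: W = 39.18 N, H = 1.226e+09 Pa, K = 2.377e-07.
Archard volume V = K·W·L/H = 2.377e-07 · 39.18 · 2.047e+04 / 1.226e+09 = 1.555e-10 m³.
Depth of wear h = V/A = 1.555e-10 / 1.780e-04 = 8.736e-07 m.

value=8.736e-07 m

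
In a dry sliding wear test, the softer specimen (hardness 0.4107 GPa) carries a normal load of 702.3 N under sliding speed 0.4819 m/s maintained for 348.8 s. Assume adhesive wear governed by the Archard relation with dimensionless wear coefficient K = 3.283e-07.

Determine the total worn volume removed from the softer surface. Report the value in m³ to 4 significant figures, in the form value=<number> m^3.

value=9.436e-11 m^3

All working math maintains full float precision. Intermediates appear rounded. Rounded just once to four significant digits.
The distance L = v·t = 0.4819 m/s × 348.8 s = 168.1 m.
Hardness H = 0.4107 GPa = 4.107e+08 Pa.
As SI base values: W = 702.3 N, H = 4.107e+08 Pa, K = 3.283e-07.
Apply Archard: V = K·W·L/H = 3.283e-07 · 702.3 · 168.1 / 4.107e+08 = 9.436e-11 m³.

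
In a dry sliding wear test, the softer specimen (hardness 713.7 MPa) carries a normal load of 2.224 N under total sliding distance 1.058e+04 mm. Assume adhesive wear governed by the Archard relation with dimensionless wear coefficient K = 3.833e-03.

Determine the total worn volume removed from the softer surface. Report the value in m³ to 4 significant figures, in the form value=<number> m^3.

value=1.264e-10 m^3

The algebra holds exact precision; the intermediates are displayed rounded; one final rounding, at four significant figures.
Sliding distance L = 1.058e+04 mm = 10.58 m.
Hardness H = 713.7 MPa = 7.137e+08 Pa.
Collected in SI base units: W = 2.224 N, H = 7.137e+08 Pa, K = 3.833e-03.
Wear volume V = K·W·L/H = 3.833e-03 · 2.224 · 10.58 / 7.137e+08 = 1.264e-10 m³.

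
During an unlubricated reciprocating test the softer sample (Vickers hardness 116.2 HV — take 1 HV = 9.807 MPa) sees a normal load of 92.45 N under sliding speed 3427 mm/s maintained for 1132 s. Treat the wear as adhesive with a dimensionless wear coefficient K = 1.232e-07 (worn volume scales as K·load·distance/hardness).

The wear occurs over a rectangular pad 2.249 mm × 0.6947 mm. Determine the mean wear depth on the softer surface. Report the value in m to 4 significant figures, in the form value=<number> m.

The algebra holds exact precision; the intermediates are shown rounded; a lone final rounding to 4 significant digits.
Convert: Sliding speed v = 3427 mm/s = 3.427 m/s. Distance covered L = v·t = 3.427 m/s × 1132 s = 3879 m.
Convert: Hardness H = 116.2 HV × 9.807 MPa/HV = 1140 MPa = 1.140e+09 Pa.
Convert: Pad sides 2.249 mm × 0.6947 mm = 2.249e-03 m × 6.947e-04 m. Contact area A = 2.249e-03 m × 6.947e-04 m = 1.562e-06 m².
In SI base units, W = 92.45 N, H = 1.140e+09 Pa, K = 1.232e-07.
Archard relation: V = K·W·L/H = 1.232e-07 · 92.45 · 3879 / 1.140e+09 = 3.877e-11 m³.
Depth h = V/A = 3.877e-11 / 1.562e-06 = 2.482e-05 m.

value=2.482e-05 m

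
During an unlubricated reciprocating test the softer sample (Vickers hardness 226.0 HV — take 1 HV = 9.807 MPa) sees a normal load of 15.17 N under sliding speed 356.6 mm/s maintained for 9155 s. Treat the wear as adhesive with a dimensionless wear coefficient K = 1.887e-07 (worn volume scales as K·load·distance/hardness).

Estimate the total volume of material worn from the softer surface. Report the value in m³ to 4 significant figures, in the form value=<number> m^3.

value=4.217e-12 m^3

Each operation holds full float precision; printed values are rounded, and one final rounding, at four significant figures.
Sliding speed v = 356.6 mm/s = 0.3566 m/s. Distance covered L = v·t = 0.3566 m/s × 9155 s = 3265 m.
Hardness H = 226.0 HV × 9.807 MPa/HV = 2216 MPa = 2.216e+09 Pa.
SI base units throughout: W = 15.17 N, H = 2.216e+09 Pa, K = 1.887e-07.
By Archard's law, V = K·W·L/H = 1.887e-07 · 15.17 · 3265 / 2.216e+09 = 4.217e-12 m³.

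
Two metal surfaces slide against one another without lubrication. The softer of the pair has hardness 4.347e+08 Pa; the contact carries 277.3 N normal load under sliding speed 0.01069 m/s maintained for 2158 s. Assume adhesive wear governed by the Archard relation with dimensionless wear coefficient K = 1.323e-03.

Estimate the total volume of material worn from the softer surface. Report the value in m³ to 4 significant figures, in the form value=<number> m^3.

The algebra maintains exact precision, and printed values are rounded, and rounded once at the end to 4 significant figures.
Convert: Distance covered L = v·t = 0.01069 m/s × 2158 s = 23.07 m.
Restated in SI base units: W = 277.3 N, H = 4.347e+08 Pa, K = 1.323e-03.
The Archard volume V = K·W·L/H = 1.323e-03 · 277.3 · 23.07 / 4.347e+08 = 1.947e-08 m³.

value=1.947e-08 m^3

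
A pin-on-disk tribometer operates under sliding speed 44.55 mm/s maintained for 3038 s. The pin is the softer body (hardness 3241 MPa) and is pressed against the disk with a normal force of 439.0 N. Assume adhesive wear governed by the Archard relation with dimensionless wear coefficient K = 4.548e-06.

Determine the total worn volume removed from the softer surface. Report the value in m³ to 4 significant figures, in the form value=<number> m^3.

value=8.338e-11 m^3

Intermediates are printed rounded — all arithmetic holds full precision. Rounded just once, at 4 significant digits.
Convert: Sliding speed v = 44.55 mm/s = 0.04455 m/s. Distance L = v·t = 0.04455 m/s × 3038 s = 135.3 m.
Convert: Hardness H = 3241 MPa = 3.241e+09 Pa.
SI base units throughout: W = 439.0 N, H = 3.241e+09 Pa, K = 4.548e-06.
The Archard volume V = K·W·L/H = 4.548e-06 · 439.0 · 135.3 / 3.241e+09 = 8.338e-11 m³.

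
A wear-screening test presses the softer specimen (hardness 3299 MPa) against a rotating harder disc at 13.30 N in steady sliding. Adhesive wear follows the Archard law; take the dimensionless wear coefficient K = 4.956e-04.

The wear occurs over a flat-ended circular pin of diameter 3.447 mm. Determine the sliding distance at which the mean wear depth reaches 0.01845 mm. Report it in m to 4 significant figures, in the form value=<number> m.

value=86.17 m

Intermediates appear rounded, and all arithmetic keeps full precision; one final rounding to four significant digits.
Convert: Hardness H = 3299 MPa = 3.299e+09 Pa.
Convert: Pin diameter d = 3.447 mm = 0.003447 m. Contact area A = π·d²/4 = π·(0.003447 m)²/4 = 9.332e-06 m².
Convert: Depth limit h_lim = 0.01845 mm = 1.845e-05 m.
Restated in SI base units: W = 13.30 N, H = 3.299e+09 Pa, K = 4.956e-04.
Limit volume V_lim = h_lim·A = 1.845e-05 · 9.332e-06 = 1.722e-10 m³.
So the life L = V_lim·H/(K·W) = 1.722e-10 · 3.299e+09 / (4.956e-04 · 13.30) = 86.17 m.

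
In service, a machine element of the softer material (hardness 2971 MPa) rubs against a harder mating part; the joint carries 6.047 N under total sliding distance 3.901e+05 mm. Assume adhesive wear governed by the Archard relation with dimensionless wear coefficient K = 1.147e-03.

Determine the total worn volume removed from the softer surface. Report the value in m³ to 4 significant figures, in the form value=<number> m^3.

Each operation maintains full float precision. Shown intermediates are rounded; rounded just once: four significant digits.
Distance L = 3.901e+05 mm = 390.1 m.
Hardness H = 2971 MPa = 2.971e+09 Pa.
Restated in SI base units: W = 6.047 N, H = 2.971e+09 Pa, K = 1.147e-03.
Worn volume V = K·W·L/H = 1.147e-03 · 6.047 · 390.1 / 2.971e+09 = 9.107e-10 m³.

value=9.107e-10 m^3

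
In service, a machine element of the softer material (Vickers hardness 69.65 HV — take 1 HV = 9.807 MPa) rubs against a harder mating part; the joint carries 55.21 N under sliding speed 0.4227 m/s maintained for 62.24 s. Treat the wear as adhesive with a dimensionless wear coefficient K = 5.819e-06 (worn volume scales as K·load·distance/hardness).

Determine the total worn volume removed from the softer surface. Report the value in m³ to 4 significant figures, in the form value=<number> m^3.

Every step keeps full float precision. The intermediates are printed rounded, and rounded once at the end: four significant figures.
Convert: Distance L = v·t = 0.4227 m/s × 62.24 s = 26.31 m.
Convert: Hardness H = 69.65 HV × 9.807 MPa/HV = 683.1 MPa = 6.831e+08 Pa.
As SI base values: W = 55.21 N, H = 6.831e+08 Pa, K = 5.819e-06.
The Archard volume V = K·W·L/H = 5.819e-06 · 55.21 · 26.31 / 6.831e+08 = 1.237e-11 m³.

value=1.237e-11 m^3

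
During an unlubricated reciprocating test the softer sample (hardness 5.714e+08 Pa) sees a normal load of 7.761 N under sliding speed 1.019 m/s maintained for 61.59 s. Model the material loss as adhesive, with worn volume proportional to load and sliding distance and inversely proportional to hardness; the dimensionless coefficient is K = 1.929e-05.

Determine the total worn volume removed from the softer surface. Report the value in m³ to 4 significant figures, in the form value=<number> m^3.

value=1.644e-11 m^3

Shown intermediates are rounded; all arithmetic keeps full precision, and rounded just once to 4 significant figures.
Convert: Distance L = v·t = 1.019 m/s × 61.59 s = 62.76 m.
SI base units throughout: W = 7.761 N, H = 5.714e+08 Pa, K = 1.929e-05.
Apply Archard: V = K·W·L/H = 1.929e-05 · 7.761 · 62.76 / 5.714e+08 = 1.644e-11 m³.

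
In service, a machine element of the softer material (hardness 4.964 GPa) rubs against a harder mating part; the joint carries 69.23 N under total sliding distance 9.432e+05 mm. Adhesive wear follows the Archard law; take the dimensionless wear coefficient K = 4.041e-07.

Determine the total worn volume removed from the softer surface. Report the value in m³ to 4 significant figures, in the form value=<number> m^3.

Every step keeps exact precision; intermediates are displayed rounded, and rounded once at the end: four significant figures.
Sliding distance L = 9.432e+05 mm = 943.2 m.
Hardness H = 4.964 GPa = 4.964e+09 Pa.
Collected in SI base units: W = 69.23 N, H = 4.964e+09 Pa, K = 4.041e-07.
Apply Archard: V = K·W·L/H = 4.041e-07 · 69.23 · 943.2 / 4.964e+09 = 5.316e-12 m³.

value=5.316e-12 m^3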